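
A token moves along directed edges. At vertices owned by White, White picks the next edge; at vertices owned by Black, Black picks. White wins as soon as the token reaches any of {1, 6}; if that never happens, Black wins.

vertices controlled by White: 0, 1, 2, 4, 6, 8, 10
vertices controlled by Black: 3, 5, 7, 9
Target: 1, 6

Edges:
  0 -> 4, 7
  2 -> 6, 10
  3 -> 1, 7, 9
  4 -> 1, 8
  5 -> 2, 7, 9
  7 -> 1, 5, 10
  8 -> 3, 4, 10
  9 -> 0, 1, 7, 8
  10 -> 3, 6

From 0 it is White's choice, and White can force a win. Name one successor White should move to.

4

A0 = {1, 6}
A1: add {2, 4, 10} — 2 (White) has 2→6; 4 (White) has 4→1; 10 (White) has 10→6.
A2: add {0, 8} — 0 (White) has 0→4; 8 (White) has 8→4.
A3 = A2; e.g. 3 (Black) can still go to 7. Fixed point.
From 0, successor 4 is in the attractor (rank 1); the other successor 7 is not.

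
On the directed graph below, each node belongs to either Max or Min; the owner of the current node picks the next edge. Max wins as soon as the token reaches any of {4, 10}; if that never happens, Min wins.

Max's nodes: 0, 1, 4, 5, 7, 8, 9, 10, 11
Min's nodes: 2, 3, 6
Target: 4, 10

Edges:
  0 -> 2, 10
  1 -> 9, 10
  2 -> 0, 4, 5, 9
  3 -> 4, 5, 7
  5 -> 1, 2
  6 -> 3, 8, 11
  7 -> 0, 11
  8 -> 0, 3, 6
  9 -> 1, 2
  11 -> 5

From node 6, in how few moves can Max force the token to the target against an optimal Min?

A0 = {4, 10}
A1: add {0, 1} — 0 (Max) has 0→10; 1 (Max) has 1→10.
A2: add {5, 7, 8, 9} — 5 (Max) has 5→1; 7 (Max) has 7→0; 8 (Max) has 8→0; 9 (Max) has 9→1.
A3: add {2, 3, 11} — 2 (Min): all of {0, 4, 5, 9} already in; 3 (Min): all of {4, 5, 7} already in; 11 (Max) has 11→5.
A4: add {6} — 6 (Min): all of {3, 8, 11} already in.
A4 = all vertices. Fixed point.
6 enters the attractor at level 4, so Max can force the target in 4 moves from there.

4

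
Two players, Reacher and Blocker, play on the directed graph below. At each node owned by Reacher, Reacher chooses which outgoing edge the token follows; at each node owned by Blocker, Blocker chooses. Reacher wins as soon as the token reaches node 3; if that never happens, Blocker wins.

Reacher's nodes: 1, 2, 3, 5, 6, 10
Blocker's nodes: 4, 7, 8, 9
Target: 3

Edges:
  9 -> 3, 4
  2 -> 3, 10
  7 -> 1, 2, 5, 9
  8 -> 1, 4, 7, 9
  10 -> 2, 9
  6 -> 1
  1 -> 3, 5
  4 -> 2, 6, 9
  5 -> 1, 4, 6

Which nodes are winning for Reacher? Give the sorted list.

1, 2, 3, 5, 6, 10

A0 = {3}
A1: add {1, 2} — 1 (Reacher) has 1→3; 2 (Reacher) has 2→3.
A2: add {5, 6, 10} — 5 (Reacher) has 5→1; 6 (Reacher) has 6→1; 10 (Reacher) has 10→2.
A3 = A2; e.g. 4 (Blocker) can still go to 9. Fixed point.
Reacher's winning region = {1, 2, 3, 5, 6, 10}.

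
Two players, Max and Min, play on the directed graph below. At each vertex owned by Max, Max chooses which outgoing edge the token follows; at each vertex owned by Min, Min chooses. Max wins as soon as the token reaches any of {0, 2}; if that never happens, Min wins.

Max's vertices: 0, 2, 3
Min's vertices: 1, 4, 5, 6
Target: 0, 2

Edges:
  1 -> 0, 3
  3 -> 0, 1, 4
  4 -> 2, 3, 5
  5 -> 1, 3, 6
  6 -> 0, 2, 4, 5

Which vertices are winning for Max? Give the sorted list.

A0 = {0, 2}
A1: add {3} — 3 (Max) has 3→0.
A2: add {1} — 1 (Min): all of {0, 3} already in.
A3 = A2; e.g. 4 (Min) can still go to 5. Fixed point.
Max's winning region = {0, 1, 2, 3}.

0, 1, 2, 3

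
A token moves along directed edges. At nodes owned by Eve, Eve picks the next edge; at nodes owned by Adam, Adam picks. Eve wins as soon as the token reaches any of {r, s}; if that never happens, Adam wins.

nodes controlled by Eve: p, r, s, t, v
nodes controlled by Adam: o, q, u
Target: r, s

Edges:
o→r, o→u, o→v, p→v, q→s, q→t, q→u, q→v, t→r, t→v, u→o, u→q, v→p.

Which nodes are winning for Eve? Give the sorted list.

r, s, t

A0 = {r, s}
A1: add {t} — t (Eve) has t→r.
A2 = A1; e.g. o (Adam) can still go to u. Fixed point.
Eve's winning region = {r, s, t}.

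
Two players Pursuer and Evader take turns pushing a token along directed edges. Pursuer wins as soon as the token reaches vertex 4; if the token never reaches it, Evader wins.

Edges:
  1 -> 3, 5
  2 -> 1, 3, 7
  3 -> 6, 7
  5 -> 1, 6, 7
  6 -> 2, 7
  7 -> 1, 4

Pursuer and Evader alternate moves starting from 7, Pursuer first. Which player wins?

Track states (vertex, player-to-move).
A0 = {(4,Pursuer), (4,Evader)}
A1: add {(7,Pursuer)}.
(7,Pursuer) ∈ A1 ⇒ Pursuer forces the target.

Pursuer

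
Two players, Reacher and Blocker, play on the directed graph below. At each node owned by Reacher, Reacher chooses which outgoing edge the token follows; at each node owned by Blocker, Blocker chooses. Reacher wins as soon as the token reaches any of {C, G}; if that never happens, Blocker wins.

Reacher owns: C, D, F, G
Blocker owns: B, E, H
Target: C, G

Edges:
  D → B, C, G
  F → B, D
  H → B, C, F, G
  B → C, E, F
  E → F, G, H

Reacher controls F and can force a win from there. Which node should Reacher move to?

D

A0 = {C, G}
A1: add {D} — D (Reacher) has D→C.
A2: add {F} — F (Reacher) has F→D.
A3 = A2; e.g. B (Blocker) can still go to E. Fixed point.
From F, successor D is in the attractor (rank 1); the other successor B is not.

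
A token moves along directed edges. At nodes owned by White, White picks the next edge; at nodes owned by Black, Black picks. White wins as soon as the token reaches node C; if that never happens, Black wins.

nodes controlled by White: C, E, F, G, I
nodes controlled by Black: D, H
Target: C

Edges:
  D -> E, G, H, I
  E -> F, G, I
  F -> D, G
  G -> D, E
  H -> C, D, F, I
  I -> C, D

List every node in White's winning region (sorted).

C, E, F, G, I

A0 = {C}
A1: add {I} — I (White) has I→C.
A2: add {E} — E (White) has E→I.
A3: add {G} — G (White) has G→E.
A4: add {F} — F (White) has F→G.
A5 = A4; e.g. D (Black) can still go to H. Fixed point.
White's winning region = {C, E, F, G, I}.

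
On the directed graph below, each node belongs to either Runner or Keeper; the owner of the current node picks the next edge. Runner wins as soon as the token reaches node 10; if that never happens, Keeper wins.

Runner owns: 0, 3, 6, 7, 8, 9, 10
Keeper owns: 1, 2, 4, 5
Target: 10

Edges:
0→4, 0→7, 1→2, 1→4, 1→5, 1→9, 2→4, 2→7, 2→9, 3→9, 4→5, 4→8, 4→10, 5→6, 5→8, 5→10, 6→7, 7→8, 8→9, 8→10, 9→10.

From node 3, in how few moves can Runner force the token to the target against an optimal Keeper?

2

A0 = {10}
A1: add {8, 9} — 8 (Runner) has 8→10; 9 (Runner) has 9→10.
A2: add {3, 7} — 3 (Runner) has 3→9; 7 (Runner) has 7→8.
3 enters the attractor at level 2, so Runner can force the target in 2 moves from there.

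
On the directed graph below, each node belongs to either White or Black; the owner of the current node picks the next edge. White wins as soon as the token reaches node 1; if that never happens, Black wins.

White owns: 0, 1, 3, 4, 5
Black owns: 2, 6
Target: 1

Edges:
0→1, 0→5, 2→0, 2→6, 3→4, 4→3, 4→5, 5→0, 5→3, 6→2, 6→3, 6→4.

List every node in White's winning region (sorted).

A0 = {1}
A1: add {0} — 0 (White) has 0→1.
A2: add {5} — 5 (White) has 5→0.
A3: add {4} — 4 (White) has 4→5.
A4: add {3} — 3 (White) has 3→4.
A5 = A4; e.g. 2 (Black) can still go to 6. Fixed point.
White's winning region = {0, 1, 3, 4, 5}.

0, 1, 3, 4, 5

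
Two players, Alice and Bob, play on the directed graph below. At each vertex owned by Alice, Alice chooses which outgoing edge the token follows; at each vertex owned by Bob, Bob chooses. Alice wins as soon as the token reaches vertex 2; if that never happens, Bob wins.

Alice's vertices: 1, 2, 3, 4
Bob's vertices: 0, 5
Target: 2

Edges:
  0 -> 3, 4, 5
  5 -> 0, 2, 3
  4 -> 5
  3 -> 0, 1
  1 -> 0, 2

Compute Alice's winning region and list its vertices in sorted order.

A0 = {2}
A1: add {1} — 1 (Alice) has 1→2.
A2: add {3} — 3 (Alice) has 3→1.
A3 = A2; e.g. 0 (Bob) can still go to 4. Fixed point.
Alice's winning region = {1, 2, 3}.

1, 2, 3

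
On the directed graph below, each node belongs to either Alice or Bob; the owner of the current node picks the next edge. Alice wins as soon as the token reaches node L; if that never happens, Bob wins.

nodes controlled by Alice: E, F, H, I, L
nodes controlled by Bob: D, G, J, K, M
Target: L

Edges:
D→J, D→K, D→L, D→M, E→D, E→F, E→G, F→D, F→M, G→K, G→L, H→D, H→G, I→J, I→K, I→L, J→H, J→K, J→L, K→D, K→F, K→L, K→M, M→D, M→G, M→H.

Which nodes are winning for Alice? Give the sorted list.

I, L

A0 = {L}
A1: add {I} — I (Alice) has I→L.
A2 = A1; e.g. D (Bob) can still go to J. Fixed point.
Alice's winning region = {I, L}.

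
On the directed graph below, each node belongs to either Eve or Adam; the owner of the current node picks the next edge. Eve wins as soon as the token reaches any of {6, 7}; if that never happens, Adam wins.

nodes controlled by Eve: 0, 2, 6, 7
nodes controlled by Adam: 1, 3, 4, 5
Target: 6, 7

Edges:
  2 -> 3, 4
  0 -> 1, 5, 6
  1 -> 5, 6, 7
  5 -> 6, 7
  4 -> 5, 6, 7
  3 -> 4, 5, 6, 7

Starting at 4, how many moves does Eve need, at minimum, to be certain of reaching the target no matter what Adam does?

A0 = {6, 7}
A1: add {0, 5} — 0 (Eve) has 0→6; 5 (Adam): all of {6, 7} already in.
A2: add {1, 4} — 1 (Adam): all of {5, 6, 7} already in; 4 (Adam): all of {5, 6, 7} already in.
4 enters the attractor at level 2, so Eve can force the target in 2 moves from there.

2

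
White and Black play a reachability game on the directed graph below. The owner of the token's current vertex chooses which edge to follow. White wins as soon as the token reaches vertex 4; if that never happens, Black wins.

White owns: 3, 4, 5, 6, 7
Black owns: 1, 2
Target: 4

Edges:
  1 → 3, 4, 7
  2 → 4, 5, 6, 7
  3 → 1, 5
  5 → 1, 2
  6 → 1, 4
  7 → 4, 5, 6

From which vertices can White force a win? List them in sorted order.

A0 = {4}
A1: add {6, 7} — 6 (White) has 6→4; 7 (White) has 7→4.
A2 = A1; e.g. 1 (Black) can still go to 3. Fixed point.
White's winning region = {4, 6, 7}.

4, 6, 7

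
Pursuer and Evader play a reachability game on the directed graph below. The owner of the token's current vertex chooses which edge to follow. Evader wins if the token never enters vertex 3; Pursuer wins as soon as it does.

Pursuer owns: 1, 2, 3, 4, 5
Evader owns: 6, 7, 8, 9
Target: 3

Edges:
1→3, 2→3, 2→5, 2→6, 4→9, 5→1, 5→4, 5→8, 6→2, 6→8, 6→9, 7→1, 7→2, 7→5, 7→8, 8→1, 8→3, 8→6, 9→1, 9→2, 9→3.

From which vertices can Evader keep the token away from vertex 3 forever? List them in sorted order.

6, 7, 8

A0 = {3}
A1: add {1, 2} — 1 (Pursuer) has 1→3; 2 (Pursuer) has 2→3.
A2: add {5, 9} — 5 (Pursuer) has 5→1; 9 (Evader): all of {1, 2, 3} already in.
A3: add {4} — 4 (Pursuer) has 4→9.
A4 = A3; e.g. 6 (Evader) can still go to 8. Fixed point.
Pursuer's attractor = {1, 2, 3, 4, 5, 9}; Evader avoids the target exactly from the complement.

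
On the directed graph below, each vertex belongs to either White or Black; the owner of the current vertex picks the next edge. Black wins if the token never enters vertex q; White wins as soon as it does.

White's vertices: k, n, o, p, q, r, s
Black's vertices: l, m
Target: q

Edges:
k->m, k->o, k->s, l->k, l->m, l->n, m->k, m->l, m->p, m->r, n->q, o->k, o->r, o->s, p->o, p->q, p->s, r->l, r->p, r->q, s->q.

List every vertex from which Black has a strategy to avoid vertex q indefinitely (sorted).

A0 = {q}
A1: add {n, p, r, s} — n (White) has n→q; p (White) has p→q; r (White) has r→q; s (White) has s→q.
A2: add {k, o} — k (White) has k→s; o (White) has o→r.
A3 = A2; e.g. l (Black) can still go to m. Fixed point.
White's attractor = {k, n, o, p, q, r, s}; Black avoids the target exactly from the complement.

l, m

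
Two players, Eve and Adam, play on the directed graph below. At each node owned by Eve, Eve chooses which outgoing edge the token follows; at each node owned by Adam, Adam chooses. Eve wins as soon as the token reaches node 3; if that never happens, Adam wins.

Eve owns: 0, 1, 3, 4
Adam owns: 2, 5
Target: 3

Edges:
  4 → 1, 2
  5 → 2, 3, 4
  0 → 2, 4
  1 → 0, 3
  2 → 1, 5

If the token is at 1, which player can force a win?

A0 = {3}
A1: add {1} — 1 (Eve) has 1→3.
1 ∈ A1, so Eve can force the target.

Eve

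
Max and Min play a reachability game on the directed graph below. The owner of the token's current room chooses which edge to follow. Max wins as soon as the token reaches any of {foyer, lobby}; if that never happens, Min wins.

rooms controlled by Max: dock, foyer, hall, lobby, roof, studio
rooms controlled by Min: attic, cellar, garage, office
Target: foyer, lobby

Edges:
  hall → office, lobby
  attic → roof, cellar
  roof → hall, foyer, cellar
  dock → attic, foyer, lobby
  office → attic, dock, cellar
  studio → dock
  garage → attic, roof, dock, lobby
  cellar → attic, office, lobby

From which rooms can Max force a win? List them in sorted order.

A0 = {foyer, lobby}
A1: add {dock, hall, roof} — hall (Max) has hall→lobby; roof (Max) has roof→foyer; dock (Max) has dock→foyer.
A2: add {studio} — studio (Max) has studio→dock.
A3 = A2; e.g. attic (Min) can still go to cellar. Fixed point.
Max's winning region = {dock, foyer, hall, lobby, roof, studio}.

dock, foyer, hall, lobby, roof, studio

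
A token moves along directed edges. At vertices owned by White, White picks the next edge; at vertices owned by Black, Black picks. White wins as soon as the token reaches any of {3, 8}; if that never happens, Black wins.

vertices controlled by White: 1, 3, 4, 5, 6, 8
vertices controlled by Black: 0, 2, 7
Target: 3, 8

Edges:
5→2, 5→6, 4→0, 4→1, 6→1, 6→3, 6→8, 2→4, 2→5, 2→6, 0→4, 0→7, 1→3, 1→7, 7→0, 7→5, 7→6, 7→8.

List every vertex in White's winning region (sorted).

1, 2, 3, 4, 5, 6, 8

A0 = {3, 8}
A1: add {1, 6} — 1 (White) has 1→3; 6 (White) has 6→3.
A2: add {4, 5} — 4 (White) has 4→1; 5 (White) has 5→6.
A3: add {2} — 2 (Black): all of {4, 5, 6} already in.
A4 = A3; e.g. 0 (Black) can still go to 7. Fixed point.
White's winning region = {1, 2, 3, 4, 5, 6, 8}.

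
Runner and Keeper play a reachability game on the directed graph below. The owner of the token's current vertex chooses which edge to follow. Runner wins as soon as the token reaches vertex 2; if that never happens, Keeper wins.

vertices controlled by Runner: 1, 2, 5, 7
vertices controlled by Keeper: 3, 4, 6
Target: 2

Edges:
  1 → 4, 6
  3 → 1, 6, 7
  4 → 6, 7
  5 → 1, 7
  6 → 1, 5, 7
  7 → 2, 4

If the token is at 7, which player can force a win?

A0 = {2}
A1: add {7} — 7 (Runner) has 7→2.
7 ∈ A1, so Runner can force the target.

Runner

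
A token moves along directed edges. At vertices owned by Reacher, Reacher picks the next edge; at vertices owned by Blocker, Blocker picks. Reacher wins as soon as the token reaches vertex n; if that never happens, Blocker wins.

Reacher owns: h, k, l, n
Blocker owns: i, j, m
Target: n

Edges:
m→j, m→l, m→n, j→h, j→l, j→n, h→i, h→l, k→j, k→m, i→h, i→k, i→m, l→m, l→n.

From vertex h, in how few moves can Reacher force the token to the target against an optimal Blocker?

2

A0 = {n}
A1: add {l} — l (Reacher) has l→n.
A2: add {h} — h (Reacher) has h→l.
h enters the attractor at level 2, so Reacher can force the target in 2 moves from there.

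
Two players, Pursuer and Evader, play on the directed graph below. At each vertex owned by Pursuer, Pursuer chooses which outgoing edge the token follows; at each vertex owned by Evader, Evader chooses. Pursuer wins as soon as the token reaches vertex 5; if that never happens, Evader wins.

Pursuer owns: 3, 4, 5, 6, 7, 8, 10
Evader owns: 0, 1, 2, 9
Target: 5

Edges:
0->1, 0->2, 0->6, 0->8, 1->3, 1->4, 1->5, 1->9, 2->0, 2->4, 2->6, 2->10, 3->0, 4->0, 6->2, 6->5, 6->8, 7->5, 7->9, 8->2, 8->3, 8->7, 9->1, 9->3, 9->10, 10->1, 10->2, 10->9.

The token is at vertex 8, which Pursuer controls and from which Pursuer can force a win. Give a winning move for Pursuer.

A0 = {5}
A1: add {6, 7} — 6 (Pursuer) has 6→5; 7 (Pursuer) has 7→5.
A2: add {8} — 8 (Pursuer) has 8→7.
A3 = A2; e.g. 0 (Evader) can still go to 1. Fixed point.
From 8, successor 7 is in the attractor (rank 1); the other successors 2, 3 are not.

7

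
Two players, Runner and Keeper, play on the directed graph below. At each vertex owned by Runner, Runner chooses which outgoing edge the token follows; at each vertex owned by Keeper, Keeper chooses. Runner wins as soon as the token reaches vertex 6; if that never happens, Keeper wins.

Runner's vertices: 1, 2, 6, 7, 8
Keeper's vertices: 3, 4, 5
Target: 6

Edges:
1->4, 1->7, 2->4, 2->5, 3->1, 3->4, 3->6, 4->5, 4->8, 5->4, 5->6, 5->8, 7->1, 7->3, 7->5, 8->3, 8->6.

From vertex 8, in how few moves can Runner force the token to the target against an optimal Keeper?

A0 = {6}
A1: add {8} — 8 (Runner) has 8→6.
A2 = A1; e.g. 1 (Runner) has no edge into A1. Fixed point.
8 enters the attractor at level 1, so Runner can force the target in 1 move from there.

1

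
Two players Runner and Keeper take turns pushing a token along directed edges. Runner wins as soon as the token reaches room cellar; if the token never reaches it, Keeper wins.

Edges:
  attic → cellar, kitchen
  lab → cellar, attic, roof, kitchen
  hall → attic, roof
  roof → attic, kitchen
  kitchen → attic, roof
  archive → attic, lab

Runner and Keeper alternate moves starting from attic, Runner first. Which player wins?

Track states (vertex, player-to-move).
A0 = {(cellar,Runner), (cellar,Keeper)}
A1: add {(attic,Runner), (lab,Runner)}.
(attic,Runner) ∈ A1 ⇒ Runner forces the target.

Runner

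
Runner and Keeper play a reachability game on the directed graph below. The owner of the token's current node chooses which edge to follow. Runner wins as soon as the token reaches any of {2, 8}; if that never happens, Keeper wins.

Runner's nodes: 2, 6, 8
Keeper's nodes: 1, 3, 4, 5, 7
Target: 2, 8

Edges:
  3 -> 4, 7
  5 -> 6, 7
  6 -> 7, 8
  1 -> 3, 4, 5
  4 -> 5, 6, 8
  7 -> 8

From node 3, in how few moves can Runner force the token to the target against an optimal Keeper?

4

A0 = {2, 8}
A1: add {6, 7} — 6 (Runner) has 6→8; 7 (Keeper): all of {8} already in.
A2: add {5} — 5 (Keeper): all of {6, 7} already in.
A3: add {4} — 4 (Keeper): all of {5, 6, 8} already in.
A4: add {3} — 3 (Keeper): all of {4, 7} already in.
3 enters the attractor at level 4, so Runner can force the target in 4 moves from there.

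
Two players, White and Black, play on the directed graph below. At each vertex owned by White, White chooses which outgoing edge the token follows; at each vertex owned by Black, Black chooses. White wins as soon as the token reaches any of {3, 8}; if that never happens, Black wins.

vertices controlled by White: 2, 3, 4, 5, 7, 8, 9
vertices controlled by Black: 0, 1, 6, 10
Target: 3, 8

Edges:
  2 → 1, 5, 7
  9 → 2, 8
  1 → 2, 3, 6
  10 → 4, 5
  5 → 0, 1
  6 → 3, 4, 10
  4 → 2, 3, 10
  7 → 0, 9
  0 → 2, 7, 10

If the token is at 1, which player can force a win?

Black

A0 = {3, 8}
A1: add {4, 9} — 4 (White) has 4→3; 9 (White) has 9→8.
A2: add {7} — 7 (White) has 7→9.
A3: add {2} — 2 (White) has 2→7.
A4 = A3; e.g. 0 (Black) can still go to 10. Fixed point.
1 never enters the attractor, so Black can avoid the target forever.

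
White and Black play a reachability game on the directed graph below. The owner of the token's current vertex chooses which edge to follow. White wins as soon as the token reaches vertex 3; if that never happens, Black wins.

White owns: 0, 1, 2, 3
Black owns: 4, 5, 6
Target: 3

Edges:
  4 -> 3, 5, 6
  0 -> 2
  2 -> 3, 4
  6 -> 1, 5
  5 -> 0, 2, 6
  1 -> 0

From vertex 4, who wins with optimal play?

Black

A0 = {3}
A1: add {2} — 2 (White) has 2→3.
A2: add {0} — 0 (White) has 0→2.
A3: add {1} — 1 (White) has 1→0.
A4 = A3; e.g. 4 (Black) can still go to 5. Fixed point.
4 never enters the attractor, so Black can avoid the target forever.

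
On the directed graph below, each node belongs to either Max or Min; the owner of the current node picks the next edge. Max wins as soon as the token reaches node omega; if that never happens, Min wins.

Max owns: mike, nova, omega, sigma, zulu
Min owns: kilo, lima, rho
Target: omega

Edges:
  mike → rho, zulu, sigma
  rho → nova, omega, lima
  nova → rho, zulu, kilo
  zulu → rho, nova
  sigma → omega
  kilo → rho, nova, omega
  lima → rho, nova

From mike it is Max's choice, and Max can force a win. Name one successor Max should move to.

sigma

A0 = {omega}
A1: add {sigma} — sigma (Max) has sigma→omega.
A2: add {mike} — mike (Max) has mike→sigma.
A3 = A2; e.g. rho (Min) can still go to nova. Fixed point.
From mike, successor sigma is in the attractor (rank 1); the other successors rho, zulu are not.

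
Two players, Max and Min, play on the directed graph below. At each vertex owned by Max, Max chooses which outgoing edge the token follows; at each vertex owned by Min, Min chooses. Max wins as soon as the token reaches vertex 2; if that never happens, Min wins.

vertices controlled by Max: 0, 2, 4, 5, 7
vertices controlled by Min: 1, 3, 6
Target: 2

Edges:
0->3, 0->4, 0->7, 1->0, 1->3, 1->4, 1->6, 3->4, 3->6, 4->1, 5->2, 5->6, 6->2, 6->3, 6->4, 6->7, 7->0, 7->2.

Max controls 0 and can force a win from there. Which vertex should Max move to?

A0 = {2}
A1: add {5, 7} — 5 (Max) has 5→2; 7 (Max) has 7→2.
A2: add {0} — 0 (Max) has 0→7.
A3 = A2; e.g. 1 (Min) can still go to 3. Fixed point.
From 0, successor 7 is in the attractor (rank 1); the other successors 3, 4 are not.

7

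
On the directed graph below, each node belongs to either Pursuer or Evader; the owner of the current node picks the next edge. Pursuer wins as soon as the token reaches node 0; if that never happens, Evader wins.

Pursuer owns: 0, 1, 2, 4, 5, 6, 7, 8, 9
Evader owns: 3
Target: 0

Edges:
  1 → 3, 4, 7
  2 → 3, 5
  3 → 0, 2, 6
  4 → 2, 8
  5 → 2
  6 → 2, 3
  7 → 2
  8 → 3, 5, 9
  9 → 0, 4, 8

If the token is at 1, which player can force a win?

A0 = {0}
A1: add {9} — 9 (Pursuer) has 9→0.
A2: add {8} — 8 (Pursuer) has 8→9.
A3: add {4} — 4 (Pursuer) has 4→8.
A4: add {1} — 1 (Pursuer) has 1→4.
A5 = A4; e.g. 2 (Pursuer) has no edge into A4. Fixed point.
1 ∈ A4, so Pursuer can force the target.

Pursuer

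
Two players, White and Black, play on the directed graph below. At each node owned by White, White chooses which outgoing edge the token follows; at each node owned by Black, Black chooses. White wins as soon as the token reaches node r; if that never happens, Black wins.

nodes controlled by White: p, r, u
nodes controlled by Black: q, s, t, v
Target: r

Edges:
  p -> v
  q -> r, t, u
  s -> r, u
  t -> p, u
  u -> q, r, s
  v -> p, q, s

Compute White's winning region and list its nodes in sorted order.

r, s, u

A0 = {r}
A1: add {u} — u (White) has u→r.
A2: add {s} — s (Black): all of {r, u} already in.
A3 = A2; e.g. p (White) has no edge into A2. Fixed point.
White's winning region = {r, s, u}.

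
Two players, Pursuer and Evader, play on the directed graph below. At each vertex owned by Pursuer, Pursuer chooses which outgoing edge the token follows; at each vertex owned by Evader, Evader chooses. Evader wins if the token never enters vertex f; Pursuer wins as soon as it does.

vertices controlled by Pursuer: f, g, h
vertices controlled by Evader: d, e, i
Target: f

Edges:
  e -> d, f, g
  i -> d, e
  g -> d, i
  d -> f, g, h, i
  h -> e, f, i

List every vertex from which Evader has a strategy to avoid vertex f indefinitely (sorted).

d, e, g, i

A0 = {f}
A1: add {h} — h (Pursuer) has h→f.
A2 = A1; e.g. d (Evader) can still go to g. Fixed point.
Pursuer's attractor = {f, h}; Evader avoids the target exactly from the complement.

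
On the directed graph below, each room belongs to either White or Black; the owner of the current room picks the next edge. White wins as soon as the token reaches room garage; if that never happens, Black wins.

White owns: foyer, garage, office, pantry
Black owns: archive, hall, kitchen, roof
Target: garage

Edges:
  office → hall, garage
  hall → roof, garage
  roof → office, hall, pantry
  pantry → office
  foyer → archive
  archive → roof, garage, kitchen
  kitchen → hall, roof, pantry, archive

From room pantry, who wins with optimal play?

White

A0 = {garage}
A1: add {office} — office (White) has office→garage.
A2: add {pantry} — pantry (White) has pantry→office.
A3 = A2; e.g. hall (Black) can still go to roof. Fixed point.
pantry ∈ A2, so White can force the target.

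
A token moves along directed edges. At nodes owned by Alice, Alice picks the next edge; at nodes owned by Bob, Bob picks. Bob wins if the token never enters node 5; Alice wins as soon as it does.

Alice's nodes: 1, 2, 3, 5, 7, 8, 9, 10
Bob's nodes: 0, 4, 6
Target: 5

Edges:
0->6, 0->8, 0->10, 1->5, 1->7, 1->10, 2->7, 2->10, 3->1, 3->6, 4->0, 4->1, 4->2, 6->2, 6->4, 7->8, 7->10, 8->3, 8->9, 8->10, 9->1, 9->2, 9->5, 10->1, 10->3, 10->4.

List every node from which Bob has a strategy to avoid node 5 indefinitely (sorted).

A0 = {5}
A1: add {1, 9} — 1 (Alice) has 1→5; 9 (Alice) has 9→5.
A2: add {3, 8, 10} — 3 (Alice) has 3→1; 8 (Alice) has 8→9; 10 (Alice) has 10→1.
A3: add {2, 7} — 2 (Alice) has 2→10; 7 (Alice) has 7→8.
A4 = A3; e.g. 0 (Bob) can still go to 6. Fixed point.
Alice's attractor = {1, 2, 3, 5, 7, 8, 9, 10}; Bob avoids the target exactly from the complement.

0, 4, 6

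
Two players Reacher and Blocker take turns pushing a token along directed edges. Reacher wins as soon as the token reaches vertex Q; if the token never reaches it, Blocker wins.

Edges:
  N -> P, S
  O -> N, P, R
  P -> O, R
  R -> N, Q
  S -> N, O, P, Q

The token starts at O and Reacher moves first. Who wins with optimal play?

Blocker

Track states (vertex, player-to-move).
A0 = {(Q,Reacher), (Q,Blocker)}
A1: add {(R,Reacher), (S,Reacher)}.
A2 = A1; e.g. (N,Reacher) stays out. (O,Reacher) never enters ⇒ Blocker avoids the target.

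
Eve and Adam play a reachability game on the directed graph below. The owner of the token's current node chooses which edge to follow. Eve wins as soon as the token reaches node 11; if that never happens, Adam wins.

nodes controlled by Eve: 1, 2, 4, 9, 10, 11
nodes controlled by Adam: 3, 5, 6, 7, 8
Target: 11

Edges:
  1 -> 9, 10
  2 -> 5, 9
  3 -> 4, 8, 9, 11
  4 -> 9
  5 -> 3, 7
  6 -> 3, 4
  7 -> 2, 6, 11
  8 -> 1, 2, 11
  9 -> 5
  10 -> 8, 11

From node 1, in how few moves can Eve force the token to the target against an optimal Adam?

A0 = {11}
A1: add {10} — 10 (Eve) has 10→11.
A2: add {1} — 1 (Eve) has 1→10.
A3 = A2; e.g. 2 (Eve) has no edge into A2. Fixed point.
1 enters the attractor at level 2, so Eve can force the target in 2 moves from there.

2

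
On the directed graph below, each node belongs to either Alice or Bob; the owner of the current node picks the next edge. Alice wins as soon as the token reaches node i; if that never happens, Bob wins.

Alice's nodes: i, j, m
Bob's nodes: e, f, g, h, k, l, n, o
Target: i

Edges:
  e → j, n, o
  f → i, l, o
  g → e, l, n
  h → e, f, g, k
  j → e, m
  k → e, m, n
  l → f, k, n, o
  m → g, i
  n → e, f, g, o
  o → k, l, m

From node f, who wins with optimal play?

Bob

A0 = {i}
A1: add {m} — m (Alice) has m→i.
A2: add {j} — j (Alice) has j→m.
A3 = A2; e.g. e (Bob) can still go to n. Fixed point.
f never enters the attractor, so Bob can avoid the target forever.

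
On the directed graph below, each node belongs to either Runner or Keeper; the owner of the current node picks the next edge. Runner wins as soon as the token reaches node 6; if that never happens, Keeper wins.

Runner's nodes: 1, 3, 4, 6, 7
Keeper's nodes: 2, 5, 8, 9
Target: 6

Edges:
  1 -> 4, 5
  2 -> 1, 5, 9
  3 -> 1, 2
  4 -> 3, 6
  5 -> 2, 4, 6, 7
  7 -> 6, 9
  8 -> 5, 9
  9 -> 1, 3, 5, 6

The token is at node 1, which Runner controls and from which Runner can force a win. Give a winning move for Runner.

A0 = {6}
A1: add {4, 7} — 4 (Runner) has 4→6; 7 (Runner) has 7→6.
A2: add {1} — 1 (Runner) has 1→4.
A3: add {3} — 3 (Runner) has 3→1.
A4 = A3; e.g. 2 (Keeper) can still go to 5. Fixed point.
From 1, successor 4 is in the attractor (rank 1); the other successor 5 is not.

4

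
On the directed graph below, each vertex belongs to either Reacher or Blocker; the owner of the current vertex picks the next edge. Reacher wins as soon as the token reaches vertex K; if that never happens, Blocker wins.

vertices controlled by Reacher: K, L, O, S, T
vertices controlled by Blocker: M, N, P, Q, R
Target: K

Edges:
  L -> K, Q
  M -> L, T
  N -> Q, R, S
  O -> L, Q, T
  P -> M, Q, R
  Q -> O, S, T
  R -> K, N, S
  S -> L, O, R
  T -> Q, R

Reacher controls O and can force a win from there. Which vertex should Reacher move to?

A0 = {K}
A1: add {L} — L (Reacher) has L→K.
A2: add {O, S} — O (Reacher) has O→L; S (Reacher) has S→L.
A3 = A2; e.g. M (Blocker) can still go to T. Fixed point.
From O, successor L is in the attractor (rank 1); the other successors Q, T are not.

L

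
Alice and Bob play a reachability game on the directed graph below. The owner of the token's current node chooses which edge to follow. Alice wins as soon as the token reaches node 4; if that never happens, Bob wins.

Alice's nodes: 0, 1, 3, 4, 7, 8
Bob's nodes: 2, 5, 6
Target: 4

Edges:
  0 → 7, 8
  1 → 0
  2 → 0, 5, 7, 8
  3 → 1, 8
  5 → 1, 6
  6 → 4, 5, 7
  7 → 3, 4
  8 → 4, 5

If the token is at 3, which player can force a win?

A0 = {4}
A1: add {7, 8} — 7 (Alice) has 7→4; 8 (Alice) has 8→4.
A2: add {0, 3} — 0 (Alice) has 0→7; 3 (Alice) has 3→8.
3 ∈ A2, so Alice can force the target.

Alice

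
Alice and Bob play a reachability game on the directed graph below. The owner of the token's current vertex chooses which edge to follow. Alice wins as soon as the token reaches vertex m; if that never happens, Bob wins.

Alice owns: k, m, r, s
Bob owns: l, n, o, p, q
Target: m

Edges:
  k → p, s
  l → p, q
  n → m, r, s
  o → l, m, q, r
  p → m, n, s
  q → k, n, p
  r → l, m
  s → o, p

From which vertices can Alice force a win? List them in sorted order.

m, r

A0 = {m}
A1: add {r} — r (Alice) has r→m.
A2 = A1; e.g. k (Alice) has no edge into A1. Fixed point.
Alice's winning region = {m, r}.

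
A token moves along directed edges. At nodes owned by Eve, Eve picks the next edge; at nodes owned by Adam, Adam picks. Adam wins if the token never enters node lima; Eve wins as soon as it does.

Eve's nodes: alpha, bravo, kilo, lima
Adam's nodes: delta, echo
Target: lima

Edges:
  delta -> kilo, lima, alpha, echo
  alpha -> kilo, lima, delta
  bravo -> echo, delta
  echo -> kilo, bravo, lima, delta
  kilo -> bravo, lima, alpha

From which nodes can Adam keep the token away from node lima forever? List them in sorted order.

A0 = {lima}
A1: add {alpha, kilo} — kilo (Eve) has kilo→lima; alpha (Eve) has alpha→lima.
A2 = A1; e.g. bravo (Eve) has no edge into A1. Fixed point.
Eve's attractor = {alpha, kilo, lima}; Adam avoids the target exactly from the complement.

bravo, delta, echo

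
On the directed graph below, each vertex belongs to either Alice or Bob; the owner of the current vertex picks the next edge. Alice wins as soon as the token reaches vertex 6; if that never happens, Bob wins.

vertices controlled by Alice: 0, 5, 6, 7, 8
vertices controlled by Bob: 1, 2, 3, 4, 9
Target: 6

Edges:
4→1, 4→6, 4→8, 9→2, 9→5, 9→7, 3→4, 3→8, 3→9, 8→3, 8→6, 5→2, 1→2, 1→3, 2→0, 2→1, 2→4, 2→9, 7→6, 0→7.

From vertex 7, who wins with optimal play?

Alice

A0 = {6}
A1: add {7, 8} — 7 (Alice) has 7→6; 8 (Alice) has 8→6.
7 ∈ A1, so Alice can force the target.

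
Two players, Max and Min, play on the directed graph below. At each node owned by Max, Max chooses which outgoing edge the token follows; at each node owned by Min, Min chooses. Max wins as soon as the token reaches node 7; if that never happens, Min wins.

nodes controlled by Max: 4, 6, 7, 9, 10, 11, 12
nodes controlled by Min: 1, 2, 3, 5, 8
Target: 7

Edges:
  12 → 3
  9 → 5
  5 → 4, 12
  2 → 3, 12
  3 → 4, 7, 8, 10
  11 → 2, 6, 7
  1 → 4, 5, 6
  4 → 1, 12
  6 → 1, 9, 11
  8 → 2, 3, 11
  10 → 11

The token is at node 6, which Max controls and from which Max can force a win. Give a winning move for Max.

A0 = {7}
A1: add {11} — 11 (Max) has 11→7.
A2: add {6, 10} — 6 (Max) has 6→11; 10 (Max) has 10→11.
A3 = A2; e.g. 1 (Min) can still go to 4. Fixed point.
From 6, successor 11 is in the attractor (rank 1); the other successors 1, 9 are not.

11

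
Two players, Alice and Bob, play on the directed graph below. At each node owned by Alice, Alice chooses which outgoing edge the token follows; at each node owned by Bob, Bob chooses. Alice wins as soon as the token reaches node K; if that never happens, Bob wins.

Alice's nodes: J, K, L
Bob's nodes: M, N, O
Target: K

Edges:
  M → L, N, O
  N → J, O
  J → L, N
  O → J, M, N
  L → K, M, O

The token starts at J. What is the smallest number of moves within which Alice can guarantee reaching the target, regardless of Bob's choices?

2

A0 = {K}
A1: add {L} — L (Alice) has L→K.
A2: add {J} — J (Alice) has J→L.
A3 = A2; e.g. M (Bob) can still go to N. Fixed point.
J enters the attractor at level 2, so Alice can force the target in 2 moves from there.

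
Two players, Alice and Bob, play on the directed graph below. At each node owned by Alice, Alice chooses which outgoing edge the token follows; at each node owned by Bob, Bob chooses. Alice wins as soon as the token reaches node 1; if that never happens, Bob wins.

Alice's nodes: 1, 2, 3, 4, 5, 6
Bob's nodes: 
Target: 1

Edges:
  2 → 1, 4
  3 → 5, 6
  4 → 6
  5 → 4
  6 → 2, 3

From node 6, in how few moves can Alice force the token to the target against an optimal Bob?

A0 = {1}
A1: add {2} — 2 (Alice) has 2→1.
A2: add {6} — 6 (Alice) has 6→2.
6 enters the attractor at level 2, so Alice can force the target in 2 moves from there.

2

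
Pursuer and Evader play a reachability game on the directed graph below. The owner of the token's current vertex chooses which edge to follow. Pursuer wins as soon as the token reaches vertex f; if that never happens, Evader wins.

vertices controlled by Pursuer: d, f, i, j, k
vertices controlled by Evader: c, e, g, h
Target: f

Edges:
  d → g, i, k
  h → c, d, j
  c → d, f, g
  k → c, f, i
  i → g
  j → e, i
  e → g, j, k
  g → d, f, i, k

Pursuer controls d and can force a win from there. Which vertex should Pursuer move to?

k

A0 = {f}
A1: add {k} — k (Pursuer) has k→f.
A2: add {d} — d (Pursuer) has d→k.
A3 = A2; e.g. c (Evader) can still go to g. Fixed point.
From d, successor k is in the attractor (rank 1); the other successors g, i are not.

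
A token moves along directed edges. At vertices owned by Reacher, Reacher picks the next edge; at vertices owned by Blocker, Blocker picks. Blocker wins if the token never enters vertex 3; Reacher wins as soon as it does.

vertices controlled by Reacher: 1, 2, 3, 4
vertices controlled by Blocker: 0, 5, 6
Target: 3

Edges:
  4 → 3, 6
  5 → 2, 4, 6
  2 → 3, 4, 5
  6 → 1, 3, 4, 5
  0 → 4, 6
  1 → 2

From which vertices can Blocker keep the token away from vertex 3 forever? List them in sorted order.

A0 = {3}
A1: add {2, 4} — 2 (Reacher) has 2→3; 4 (Reacher) has 4→3.
A2: add {1} — 1 (Reacher) has 1→2.
A3 = A2; e.g. 0 (Blocker) can still go to 6. Fixed point.
Reacher's attractor = {1, 2, 3, 4}; Blocker avoids the target exactly from the complement.

0, 5, 6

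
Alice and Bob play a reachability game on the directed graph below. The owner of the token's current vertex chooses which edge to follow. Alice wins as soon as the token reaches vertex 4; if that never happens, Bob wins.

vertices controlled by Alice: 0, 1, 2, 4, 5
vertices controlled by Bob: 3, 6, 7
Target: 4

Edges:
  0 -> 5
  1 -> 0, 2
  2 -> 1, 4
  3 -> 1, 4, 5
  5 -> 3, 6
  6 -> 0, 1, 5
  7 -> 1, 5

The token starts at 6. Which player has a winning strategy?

A0 = {4}
A1: add {2} — 2 (Alice) has 2→4.
A2: add {1} — 1 (Alice) has 1→2.
A3 = A2; e.g. 0 (Alice) has no edge into A2. Fixed point.
6 never enters the attractor, so Bob can avoid the target forever.

Bob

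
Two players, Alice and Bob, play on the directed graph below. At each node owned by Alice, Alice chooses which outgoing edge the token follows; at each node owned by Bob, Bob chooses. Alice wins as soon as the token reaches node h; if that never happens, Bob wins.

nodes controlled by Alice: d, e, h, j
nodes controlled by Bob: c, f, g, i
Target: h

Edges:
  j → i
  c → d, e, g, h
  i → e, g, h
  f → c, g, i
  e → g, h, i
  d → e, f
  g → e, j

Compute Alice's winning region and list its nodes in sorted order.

A0 = {h}
A1: add {e} — e (Alice) has e→h.
A2: add {d} — d (Alice) has d→e.
A3 = A2; e.g. c (Bob) can still go to g. Fixed point.
Alice's winning region = {d, e, h}.

d, e, h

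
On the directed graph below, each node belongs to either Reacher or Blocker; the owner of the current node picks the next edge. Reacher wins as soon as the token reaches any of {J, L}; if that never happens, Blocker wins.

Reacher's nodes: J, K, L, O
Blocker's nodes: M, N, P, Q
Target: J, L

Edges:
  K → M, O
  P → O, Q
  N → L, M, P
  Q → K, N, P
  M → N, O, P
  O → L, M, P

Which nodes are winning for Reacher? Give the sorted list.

J, K, L, O

A0 = {J, L}
A1: add {O} — O (Reacher) has O→L.
A2: add {K} — K (Reacher) has K→O.
A3 = A2; e.g. M (Blocker) can still go to N. Fixed point.
Reacher's winning region = {J, K, L, O}.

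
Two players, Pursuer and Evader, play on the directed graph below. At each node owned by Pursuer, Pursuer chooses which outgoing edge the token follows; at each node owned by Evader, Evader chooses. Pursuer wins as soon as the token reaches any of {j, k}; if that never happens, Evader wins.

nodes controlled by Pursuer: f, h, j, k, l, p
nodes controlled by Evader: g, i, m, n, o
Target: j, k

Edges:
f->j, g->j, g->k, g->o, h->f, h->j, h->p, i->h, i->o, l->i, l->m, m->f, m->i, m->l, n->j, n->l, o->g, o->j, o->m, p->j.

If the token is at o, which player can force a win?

A0 = {j, k}
A1: add {f, h, p} — f (Pursuer) has f→j; h (Pursuer) has h→j; p (Pursuer) has p→j.
A2 = A1; e.g. g (Evader) can still go to o. Fixed point.
o never enters the attractor, so Evader can avoid the target forever.

Evader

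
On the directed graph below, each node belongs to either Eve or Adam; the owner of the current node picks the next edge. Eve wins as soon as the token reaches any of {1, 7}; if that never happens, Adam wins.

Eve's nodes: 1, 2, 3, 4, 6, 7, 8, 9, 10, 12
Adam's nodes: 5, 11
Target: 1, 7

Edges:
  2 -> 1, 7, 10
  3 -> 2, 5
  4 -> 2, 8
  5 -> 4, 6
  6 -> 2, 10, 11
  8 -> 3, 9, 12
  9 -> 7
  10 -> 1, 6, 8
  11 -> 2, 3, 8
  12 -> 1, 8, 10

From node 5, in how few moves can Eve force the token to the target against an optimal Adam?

A0 = {1, 7}
A1: add {2, 9, 10, 12} — 2 (Eve) has 2→1; 9 (Eve) has 9→7; 10 (Eve) has 10→1; 12 (Eve) has 12→1.
A2: add {3, 4, 6, 8} — 3 (Eve) has 3→2; 4 (Eve) has 4→2; 6 (Eve) has 6→2; 8 (Eve) has 8→9.
A3: add {5, 11} — 5 (Adam): all of {4, 6} already in; 11 (Adam): all of {2, 3, 8} already in.
A3 = all vertices. Fixed point.
5 enters the attractor at level 3, so Eve can force the target in 3 moves from there.

3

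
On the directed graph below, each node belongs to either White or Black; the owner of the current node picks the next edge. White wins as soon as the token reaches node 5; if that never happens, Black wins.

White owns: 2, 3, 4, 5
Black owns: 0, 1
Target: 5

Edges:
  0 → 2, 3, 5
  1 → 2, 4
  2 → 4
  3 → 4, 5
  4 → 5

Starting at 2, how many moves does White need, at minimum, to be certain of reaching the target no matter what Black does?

A0 = {5}
A1: add {3, 4} — 3 (White) has 3→5; 4 (White) has 4→5.
A2: add {2} — 2 (White) has 2→4.
2 enters the attractor at level 2, so White can force the target in 2 moves from there.

2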